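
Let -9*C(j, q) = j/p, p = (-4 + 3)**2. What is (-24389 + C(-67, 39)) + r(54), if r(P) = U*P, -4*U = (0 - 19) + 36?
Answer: -442999/18 ≈ -24611.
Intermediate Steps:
U = -17/4 (U = -((0 - 19) + 36)/4 = -(-19 + 36)/4 = -1/4*17 = -17/4 ≈ -4.2500)
p = 1 (p = (-1)**2 = 1)
C(j, q) = -j/9 (C(j, q) = -j/(9*1) = -j/9)
r(P) = -17*P/4
(-24389 + C(-67, 39)) + r(54) = (-24389 - 1/9*(-67)) - 17/4*54 = (-24389 + 67/9) - 459/2 = -219434/9 - 459/2 = -442999/18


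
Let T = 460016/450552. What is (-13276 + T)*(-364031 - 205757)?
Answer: 425992620629096/56319 ≈ 7.5639e+9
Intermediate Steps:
T = 57502/56319 (T = 460016*(1/450552) = 57502/56319 ≈ 1.0210)
(-13276 + T)*(-364031 - 205757) = (-13276 + 57502/56319)*(-364031 - 205757) = -747633542/56319*(-569788) = 425992620629096/56319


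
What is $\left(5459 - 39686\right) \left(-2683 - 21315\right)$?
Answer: $821379546$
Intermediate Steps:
$\left(5459 - 39686\right) \left(-2683 - 21315\right) = \left(-34227\right) \left(-23998\right) = 821379546$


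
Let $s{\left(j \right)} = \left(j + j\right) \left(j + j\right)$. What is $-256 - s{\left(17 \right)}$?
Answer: $-1412$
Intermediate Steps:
$s{\left(j \right)} = 4 j^{2}$ ($s{\left(j \right)} = 2 j 2 j = 4 j^{2}$)
$-256 - s{\left(17 \right)} = -256 - 4 \cdot 17^{2} = -256 - 4 \cdot 289 = -256 - 1156 = -1412$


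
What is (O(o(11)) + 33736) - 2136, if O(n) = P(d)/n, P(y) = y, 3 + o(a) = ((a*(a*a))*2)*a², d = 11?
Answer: 10178328411/322099 ≈ 31600.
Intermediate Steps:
o(a) = -3 + 2*a⁵ (o(a) = -3 + ((a*(a*a))*2)*a² = -3 + ((a*a²)*2)*a² = -3 + (a³*2)*a² = -3 + (2*a³)*a² = -3 + 2*a⁵)
O(n) = 11/n
(O(o(11)) + 33736) - 2136 = (11/(-3 + 2*11⁵) + 33736) - 2136 = (11/(-3 + 2*161051) + 33736) - 2136 = (11/(-3 + 322102) + 33736) - 2136 = (11/322099 + 33736) - 2136 = 10866331875/322099 - 2136 = 10178328411/322099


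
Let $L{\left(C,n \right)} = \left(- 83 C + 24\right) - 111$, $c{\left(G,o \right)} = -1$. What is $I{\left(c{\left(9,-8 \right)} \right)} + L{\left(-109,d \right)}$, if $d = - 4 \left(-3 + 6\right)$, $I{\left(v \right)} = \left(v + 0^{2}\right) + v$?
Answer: $8958$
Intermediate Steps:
$I{\left(v \right)} = 2 v$ ($I{\left(v \right)} = \left(v + 0\right) + v = v + v = 2 v$)
$d = -12$ ($d = \left(-4\right) 3 = -12$)
$L{\left(C,n \right)} = -87 - 83 C$ ($L{\left(C,n \right)} = \left(24 - 83 C\right) - 111 = -87 - 83 C$)
$I{\left(c{\left(9,-8 \right)} \right)} + L{\left(-109,d \right)} = 2 \left(-1\right) - -8960 = -2 + \left(-87 + 9047\right) = -2 + 8960 = 8958$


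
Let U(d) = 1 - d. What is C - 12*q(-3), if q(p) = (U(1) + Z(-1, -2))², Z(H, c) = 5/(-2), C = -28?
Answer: -103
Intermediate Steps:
Z(H, c) = -5/2 (Z(H, c) = 5*(-½) = -5/2)
q(p) = 25/4 (q(p) = ((1 - 1*1) - 5/2)² = ((1 - 1) - 5/2)² = (0 - 5/2)² = (-5/2)² = 25/4)
C - 12*q(-3) = -28 - 12*25/4 = -28 - 75 = -103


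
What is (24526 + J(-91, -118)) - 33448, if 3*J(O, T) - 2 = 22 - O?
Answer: -26651/3 ≈ -8883.7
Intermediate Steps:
J(O, T) = 8 - O/3 (J(O, T) = 2/3 + (22 - O)/3 = 2/3 + (22/3 - O/3) = 8 - O/3)
(24526 + J(-91, -118)) - 33448 = (24526 + (8 - 1/3*(-91))) - 33448 = (24526 + (8 + 91/3)) - 33448 = (24526 + 115/3) - 33448 = 73693/3 - 33448 = -26651/3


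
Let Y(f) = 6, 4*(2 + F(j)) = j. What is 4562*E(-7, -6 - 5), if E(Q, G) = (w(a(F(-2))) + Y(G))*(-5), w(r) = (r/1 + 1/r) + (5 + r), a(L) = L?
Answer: -127736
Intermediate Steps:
F(j) = -2 + j/4
w(r) = 5 + 1/r + 2*r (w(r) = (r*1 + 1/r) + (5 + r) = (r + 1/r) + (5 + r) = 5 + 1/r + 2*r)
E(Q, G) = -28 (E(Q, G) = ((5 + 1/(-2 + (1/4)*(-2)) + 2*(-2 + (1/4)*(-2))) + 6)*(-5) = ((5 + 1/(-2 - 1/2) + 2*(-2 - 1/2)) + 6)*(-5) = ((5 + 1/(-5/2) + 2*(-5/2)) + 6)*(-5) = ((5 - 2/5 - 5) + 6)*(-5) = (-2/5 + 6)*(-5) = (28/5)*(-5) = -28)
4562*E(-7, -6 - 5) = 4562*(-28) = -127736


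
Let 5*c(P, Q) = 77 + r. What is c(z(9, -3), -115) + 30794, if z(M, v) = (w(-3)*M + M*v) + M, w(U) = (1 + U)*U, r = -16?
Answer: 154031/5 ≈ 30806.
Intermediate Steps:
w(U) = U*(1 + U)
z(M, v) = 7*M + M*v (z(M, v) = ((-3*(1 - 3))*M + M*v) + M = ((-3*(-2))*M + M*v) + M = (6*M + M*v) + M = 7*M + M*v)
c(P, Q) = 61/5 (c(P, Q) = (77 - 16)/5 = (⅕)*61 = 61/5)
c(z(9, -3), -115) + 30794 = 61/5 + 30794 = 154031/5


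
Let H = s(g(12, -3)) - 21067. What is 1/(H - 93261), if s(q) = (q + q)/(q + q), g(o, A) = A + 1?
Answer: -1/114327 ≈ -8.7468e-6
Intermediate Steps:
g(o, A) = 1 + A
s(q) = 1 (s(q) = (2*q)/((2*q)) = (2*q)*(1/(2*q)) = 1)
H = -21066 (H = 1 - 21067 = -21066)
1/(H - 93261) = 1/(-21066 - 93261) = 1/(-114327) = -1/114327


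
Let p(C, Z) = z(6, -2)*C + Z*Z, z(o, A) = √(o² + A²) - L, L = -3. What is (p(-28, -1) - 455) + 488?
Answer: -50 - 56*√10 ≈ -227.09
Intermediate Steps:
z(o, A) = 3 + √(A² + o²) (z(o, A) = √(o² + A²) - 1*(-3) = √(A² + o²) + 3 = 3 + √(A² + o²))
p(C, Z) = Z² + C*(3 + 2*√10) (p(C, Z) = (3 + √((-2)² + 6²))*C + Z*Z = (3 + √(4 + 36))*C + Z² = (3 + √40)*C + Z² = (3 + 2*√10)*C + Z² = C*(3 + 2*√10) + Z² = Z² + C*(3 + 2*√10))
(p(-28, -1) - 455) + 488 = (((-1)² - 28*(3 + 2*√10)) - 455) + 488 = ((1 + (-84 - 56*√10)) - 455) + 488 = ((-83 - 56*√10) - 455) + 488 = (-538 - 56*√10) + 488 = -50 - 56*√10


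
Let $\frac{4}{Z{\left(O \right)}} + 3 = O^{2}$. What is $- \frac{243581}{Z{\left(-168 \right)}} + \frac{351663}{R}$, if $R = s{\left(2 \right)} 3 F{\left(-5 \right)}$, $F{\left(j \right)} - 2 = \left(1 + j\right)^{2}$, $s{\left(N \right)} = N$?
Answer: $- \frac{15466694347}{9} \approx -1.7185 \cdot 10^{9}$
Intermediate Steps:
$F{\left(j \right)} = 2 + \left(1 + j\right)^{2}$
$R = 108$ ($R = 2 \cdot 3 \left(2 + \left(1 - 5\right)^{2}\right) = 6 \left(2 + \left(-4\right)^{2}\right) = 6 \left(2 + 16\right) = 6 \cdot 18 = 108$)
$Z{\left(O \right)} = \frac{4}{-3 + O^{2}}$
$- \frac{243581}{Z{\left(-168 \right)}} + \frac{351663}{R} = - \frac{243581}{4 \frac{1}{-3 + \left(-168\right)^{2}}} + \frac{351663}{108} = - \frac{243581}{4 \frac{1}{-3 + 28224}} + 351663 \cdot \frac{1}{108} = - \frac{243581}{4 \cdot \frac{1}{28221}} + \frac{117221}{36} = - \frac{243581}{\frac{4}{28221}} + \frac{117221}{36} = \left(-243581\right) \frac{28221}{4} + \frac{117221}{36} = - \frac{6874099401}{4} + \frac{117221}{36} = - \frac{15466694347}{9}$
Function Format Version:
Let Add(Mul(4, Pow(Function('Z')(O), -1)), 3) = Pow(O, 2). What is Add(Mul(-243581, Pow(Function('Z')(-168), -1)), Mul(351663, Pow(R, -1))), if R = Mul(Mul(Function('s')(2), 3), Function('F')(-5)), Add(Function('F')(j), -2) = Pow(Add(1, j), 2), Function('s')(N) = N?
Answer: Rational(-15466694347, 9) ≈ -1.7185e+9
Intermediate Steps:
Function('F')(j) = Add(2, Pow(Add(1, j), 2))
R = 108 (R = Mul(Mul(2, 3), Add(2, Pow(Add(1, -5), 2))) = Mul(6, Add(2, Pow(-4, 2))) = Mul(6, Add(2, 16)) = Mul(6, 18) = 108)
Function('Z')(O) = Mul(4, Pow(Add(-3, Pow(O, 2)), -1))
Add(Mul(-243581, Pow(Function('Z')(-168), -1)), Mul(351663, Pow(R, -1))) = Add(Mul(-243581, Pow(Mul(4, Pow(Add(-3, Pow(-168, 2)), -1)), -1)), Mul(351663, Pow(108, -1))) = Add(Mul(-243581, Pow(Mul(4, Pow(Add(-3, 28224), -1)), -1)), Mul(351663, Rational(1, 108))) = Add(Mul(-243581, Pow(Mul(4, Pow(28221, -1)), -1)), Rational(117221, 36)) = Add(Mul(-243581, Pow(Mul(4, Rational(1, 28221)), -1)), Rational(117221, 36)) = Add(Mul(-243581, Pow(Rational(4, 28221), -1)), Rational(117221, 36)) = Add(Mul(-243581, Rational(28221, 4)), Rational(117221, 36)) = Add(Rational(-6874099401, 4), Rational(117221, 36)) = Rational(-15466694347, 9)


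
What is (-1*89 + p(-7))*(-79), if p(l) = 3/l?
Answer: 49454/7 ≈ 7064.9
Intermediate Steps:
(-1*89 + p(-7))*(-79) = (-1*89 + 3/(-7))*(-79) = (-89 + 3*(-⅐))*(-79) = (-89 - 3/7)*(-79) = -626/7*(-79) = 49454/7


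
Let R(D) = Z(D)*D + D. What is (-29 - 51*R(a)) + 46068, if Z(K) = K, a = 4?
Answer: 45019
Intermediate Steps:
R(D) = D + D**2 (R(D) = D*D + D = D**2 + D = D + D**2)
(-29 - 51*R(a)) + 46068 = (-29 - 204*(1 + 4)) + 46068 = (-29 - 204*5) + 46068 = (-29 - 51*20) + 46068 = (-29 - 1020) + 46068 = -1049 + 46068 = 45019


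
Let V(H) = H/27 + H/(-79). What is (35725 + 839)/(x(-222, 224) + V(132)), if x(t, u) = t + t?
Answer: -6499251/78349 ≈ -82.953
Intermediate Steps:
V(H) = 52*H/2133 (V(H) = H*(1/27) + H*(-1/79) = H/27 - H/79 = 52*H/2133)
x(t, u) = 2*t
(35725 + 839)/(x(-222, 224) + V(132)) = (35725 + 839)/(2*(-222) + (52/2133)*132) = 36564/(-444 + 2288/711) = 36564/(-313396/711) = 36564*(-711/313396) = -6499251/78349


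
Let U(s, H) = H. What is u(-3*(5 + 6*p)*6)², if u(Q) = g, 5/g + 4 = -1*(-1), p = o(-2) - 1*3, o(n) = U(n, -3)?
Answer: 25/9 ≈ 2.7778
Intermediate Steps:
o(n) = -3
p = -6 (p = -3 - 1*3 = -3 - 3 = -6)
g = -5/3 (g = 5/(-4 - 1*(-1)) = 5/(-4 + 1) = 5/(-3) = 5*(-⅓) = -5/3 ≈ -1.6667)
u(Q) = -5/3
u(-3*(5 + 6*p)*6)² = (-5/3)² = 25/9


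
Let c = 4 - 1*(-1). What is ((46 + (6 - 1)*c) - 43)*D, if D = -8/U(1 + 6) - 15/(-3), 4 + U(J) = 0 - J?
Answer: 1764/11 ≈ 160.36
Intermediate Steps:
c = 5 (c = 4 + 1 = 5)
U(J) = -4 - J (U(J) = -4 + (0 - J) = -4 - J)
D = 63/11 (D = -8/(-4 - (1 + 6)) - 15/(-3) = -8/(-4 - 1*7) - 15*(-⅓) = -8/(-4 - 7) + 5 = -8/(-11) + 5 = -8*(-1/11) + 5 = 8/11 + 5 = 63/11 ≈ 5.7273)
((46 + (6 - 1)*c) - 43)*D = ((46 + (6 - 1)*5) - 43)*(63/11) = ((46 + 5*5) - 43)*(63/11) = ((46 + 25) - 43)*(63/11) = (71 - 43)*(63/11) = 28*(63/11) = 1764/11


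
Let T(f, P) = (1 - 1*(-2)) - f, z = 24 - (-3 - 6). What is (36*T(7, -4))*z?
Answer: -4752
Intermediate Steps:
z = 33 (z = 24 - 1*(-9) = 24 + 9 = 33)
T(f, P) = 3 - f (T(f, P) = (1 + 2) - f = 3 - f)
(36*T(7, -4))*z = (36*(3 - 1*7))*33 = (36*(3 - 7))*33 = (36*(-4))*33 = -144*33 = -4752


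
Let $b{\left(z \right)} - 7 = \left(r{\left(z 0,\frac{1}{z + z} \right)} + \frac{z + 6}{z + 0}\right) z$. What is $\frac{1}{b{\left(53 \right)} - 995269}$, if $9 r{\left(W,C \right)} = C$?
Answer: $- \frac{18}{17913653} \approx -1.0048 \cdot 10^{-6}$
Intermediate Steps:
$r{\left(W,C \right)} = \frac{C}{9}$
$b{\left(z \right)} = 7 + z \left(\frac{1}{18 z} + \frac{6 + z}{z}\right)$ ($b{\left(z \right)} = 7 + \left(\frac{1}{9 \left(z + z\right)} + \frac{z + 6}{z + 0}\right) z = 7 + \left(\frac{1}{9 \cdot 2 z} + \frac{6 + z}{z}\right) z = 7 + \left(\frac{\frac{1}{2} \frac{1}{z}}{9} + \frac{6 + z}{z}\right) z = 7 + \left(\frac{1}{18 z} + \frac{6 + z}{z}\right) z = 7 + z \left(\frac{1}{18 z} + \frac{6 + z}{z}\right)$)
$\frac{1}{b{\left(53 \right)} - 995269} = \frac{1}{\left(\frac{235}{18} + 53\right) - 995269} = \frac{1}{\frac{1189}{18} - 995269} = \frac{1}{- \frac{17913653}{18}} = - \frac{18}{17913653}$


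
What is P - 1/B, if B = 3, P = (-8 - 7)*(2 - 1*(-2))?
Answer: -181/3 ≈ -60.333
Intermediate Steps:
P = -60 (P = -15*(2 + 2) = -15*4 = -60)
P - 1/B = -60 - 1/3 = -181/3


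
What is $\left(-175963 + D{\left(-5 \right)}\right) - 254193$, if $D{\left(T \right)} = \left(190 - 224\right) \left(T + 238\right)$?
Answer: $-438078$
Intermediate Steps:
$D{\left(T \right)} = -8092 - 34 T$ ($D{\left(T \right)} = - 34 \left(238 + T\right) = -8092 - 34 T$)
$\left(-175963 + D{\left(-5 \right)}\right) - 254193 = \left(-175963 - 7922\right) - 254193 = -183885 - 254193 = -438078$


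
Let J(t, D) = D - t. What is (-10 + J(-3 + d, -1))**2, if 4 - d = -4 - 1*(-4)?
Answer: 144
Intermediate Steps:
d = 4 (d = 4 - (-4 - 1*(-4)) = 4 - (-4 + 4) = 4 - 1*0 = 4 + 0 = 4)
(-10 + J(-3 + d, -1))**2 = (-10 + (-1 - (-3 + 4)))**2 = (-10 + (-1 - 1*1))**2 = (-10 + (-1 - 1))**2 = (-10 - 2)**2 = (-12)**2 = 144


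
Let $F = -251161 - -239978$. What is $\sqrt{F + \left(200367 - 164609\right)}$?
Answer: $5 \sqrt{983} \approx 156.76$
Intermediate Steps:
$F = -11183$ ($F = -251161 + 239978 = -11183$)
$\sqrt{F + \left(200367 - 164609\right)} = \sqrt{-11183 + \left(200367 - 164609\right)} = \sqrt{-11183 + 35758} = \sqrt{24575} = 5 \sqrt{983}$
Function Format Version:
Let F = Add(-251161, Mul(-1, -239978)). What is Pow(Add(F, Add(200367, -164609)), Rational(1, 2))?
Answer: Mul(5, Pow(983, Rational(1, 2))) ≈ 156.76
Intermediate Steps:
F = -11183 (F = Add(-251161, 239978) = -11183)
Pow(Add(F, Add(200367, -164609)), Rational(1, 2)) = Pow(Add(-11183, Add(200367, -164609)), Rational(1, 2)) = Pow(Add(-11183, 35758), Rational(1, 2)) = Pow(24575, Rational(1, 2)) = Mul(5, Pow(983, Rational(1, 2)))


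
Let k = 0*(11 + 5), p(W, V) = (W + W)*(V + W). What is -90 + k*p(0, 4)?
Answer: -90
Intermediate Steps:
p(W, V) = 2*W*(V + W) (p(W, V) = (2*W)*(V + W) = 2*W*(V + W))
k = 0 (k = 0*16 = 0)
-90 + k*p(0, 4) = -90 + 0*(2*0*(4 + 0)) = -90 + 0*(2*0*4) = -90 + 0*0 = -90 + 0 = -90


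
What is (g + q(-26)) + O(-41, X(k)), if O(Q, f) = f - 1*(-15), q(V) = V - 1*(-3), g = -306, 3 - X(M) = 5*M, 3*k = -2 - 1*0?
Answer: -923/3 ≈ -307.67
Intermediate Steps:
k = -⅔ (k = (-2 - 1*0)/3 = (-2 + 0)/3 = (⅓)*(-2) = -⅔ ≈ -0.66667)
X(M) = 3 - 5*M
q(V) = 3 + V (q(V) = V + 3 = 3 + V)
O(Q, f) = 15 + f (O(Q, f) = f + 15 = 15 + f)
(g + q(-26)) + O(-41, X(k)) = (-306 + (3 - 26)) + (15 + (3 - 5*(-⅔))) = (-306 - 23) + (15 + (3 + 10/3)) = -329 + (15 + 19/3) = -329 + 64/3 = -923/3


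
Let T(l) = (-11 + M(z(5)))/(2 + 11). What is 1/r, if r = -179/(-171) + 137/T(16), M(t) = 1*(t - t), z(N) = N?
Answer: -1881/302582 ≈ -0.0062165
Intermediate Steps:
M(t) = 0 (M(t) = 1*0 = 0)
T(l) = -11/13 (T(l) = (-11 + 0)/(2 + 11) = -11/13)
r = -302582/1881 (r = -179/(-171) + 137/(-11/13) = -179*(-1/171) + 137*(-13/11) = 179/171 - 1781/11 = -302582/1881 ≈ -160.86)
1/r = 1/(-302582/1881) = -1881/302582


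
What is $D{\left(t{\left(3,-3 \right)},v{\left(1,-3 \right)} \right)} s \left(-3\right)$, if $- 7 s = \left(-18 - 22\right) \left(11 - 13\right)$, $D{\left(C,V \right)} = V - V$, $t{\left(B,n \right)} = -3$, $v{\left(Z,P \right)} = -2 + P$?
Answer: $0$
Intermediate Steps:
$D{\left(C,V \right)} = 0$
$s = - \frac{80}{7}$ ($s = - \frac{\left(-18 - 22\right) \left(11 - 13\right)}{7} = - \frac{\left(-40\right) \left(-2\right)}{7} = \left(- \frac{1}{7}\right) 80 = - \frac{80}{7} \approx -11.429$)
$D{\left(t{\left(3,-3 \right)},v{\left(1,-3 \right)} \right)} s \left(-3\right) = 0 \left(- \frac{80}{7}\right) \left(-3\right) = 0 \left(-3\right) = 0$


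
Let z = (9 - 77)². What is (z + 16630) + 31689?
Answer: 52943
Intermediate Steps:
z = 4624 (z = (-68)² = 4624)
(z + 16630) + 31689 = (4624 + 16630) + 31689 = 21254 + 31689 = 52943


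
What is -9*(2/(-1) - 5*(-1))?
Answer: -27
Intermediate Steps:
-9*(2/(-1) - 5*(-1)) = -9*(2*(-1) + 5) = -9*(-2 + 5) = -9*3 = -27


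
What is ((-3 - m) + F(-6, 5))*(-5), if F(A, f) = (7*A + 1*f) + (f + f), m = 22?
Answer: 260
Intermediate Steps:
F(A, f) = 3*f + 7*A (F(A, f) = (7*A + f) + 2*f = (f + 7*A) + 2*f = 3*f + 7*A)
((-3 - m) + F(-6, 5))*(-5) = ((-3 - 1*22) + (3*5 + 7*(-6)))*(-5) = ((-3 - 22) + (15 - 42))*(-5) = (-25 - 27)*(-5) = -52*(-5) = 260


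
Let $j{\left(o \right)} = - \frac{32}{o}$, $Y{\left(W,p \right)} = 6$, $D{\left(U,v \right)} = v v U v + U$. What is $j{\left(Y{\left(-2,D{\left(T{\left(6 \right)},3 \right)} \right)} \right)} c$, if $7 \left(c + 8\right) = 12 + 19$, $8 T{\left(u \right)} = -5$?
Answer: $\frac{400}{21} \approx 19.048$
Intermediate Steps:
$T{\left(u \right)} = - \frac{5}{8}$ ($T{\left(u \right)} = \frac{1}{8} \left(-5\right) = - \frac{5}{8}$)
$D{\left(U,v \right)} = U + U v^{3}$ ($D{\left(U,v \right)} = v^{2} U v + U = U v^{2} v + U = U v^{3} + U = U + U v^{3}$)
$c = - \frac{25}{7}$ ($c = -8 + \frac{12 + 19}{7} = -8 + \frac{1}{7} \cdot 31 = -8 + \frac{31}{7} = - \frac{25}{7} \approx -3.5714$)
$j{\left(Y{\left(-2,D{\left(T{\left(6 \right)},3 \right)} \right)} \right)} c = - \frac{32}{6} \left(- \frac{25}{7}\right) = \left(-32\right) \frac{1}{6} \left(- \frac{25}{7}\right) = \left(- \frac{16}{3}\right) \left(- \frac{25}{7}\right) = \frac{400}{21}$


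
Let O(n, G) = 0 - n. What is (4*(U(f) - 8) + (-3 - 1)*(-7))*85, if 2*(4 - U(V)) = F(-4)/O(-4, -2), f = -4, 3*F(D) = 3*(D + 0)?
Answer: 1190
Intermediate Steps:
O(n, G) = -n
F(D) = D (F(D) = (3*(D + 0))/3 = (3*D)/3 = D)
U(V) = 9/2 (U(V) = 4 - (-2)/((-1*(-4))) = 4 - (-2)/4 = 4 - ½*(-1) = 4 + ½ = 9/2)
(4*(U(f) - 8) + (-3 - 1)*(-7))*85 = (4*(9/2 - 8) + (-3 - 1)*(-7))*85 = (4*(-7/2) - 4*(-7))*85 = (-14 + 28)*85 = 14*85 = 1190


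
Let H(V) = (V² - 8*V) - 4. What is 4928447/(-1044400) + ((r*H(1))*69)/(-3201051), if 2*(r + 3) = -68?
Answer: -752644765857/159198936400 ≈ -4.7277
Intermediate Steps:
r = -37 (r = -3 + (½)*(-68) = -3 - 34 = -37)
H(V) = -4 + V² - 8*V
4928447/(-1044400) + ((r*H(1))*69)/(-3201051) = 4928447/(-1044400) + (-37*(-4 + 1² - 8*1)*69)/(-3201051) = 4928447*(-1/1044400) + (-37*(-4 + 1 - 8)*69)*(-1/3201051) = -4928447/1044400 + (-37*(-11)*69)*(-1/3201051) = -4928447/1044400 + (407*69)*(-1/3201051) = -4928447/1044400 + 28083*(-1/3201051) = -4928447/1044400 - 9361/1067017 = -752644765857/159198936400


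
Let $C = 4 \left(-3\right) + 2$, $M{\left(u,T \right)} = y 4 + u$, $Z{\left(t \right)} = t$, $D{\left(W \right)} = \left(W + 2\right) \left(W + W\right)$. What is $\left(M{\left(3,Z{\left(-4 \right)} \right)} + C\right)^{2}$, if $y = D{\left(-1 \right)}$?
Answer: $225$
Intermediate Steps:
$D{\left(W \right)} = 2 W \left(2 + W\right)$ ($D{\left(W \right)} = \left(2 + W\right) 2 W = 2 W \left(2 + W\right)$)
$y = -2$ ($y = 2 \left(-1\right) \left(2 - 1\right) = 2 \left(-1\right) 1 = -2$)
$M{\left(u,T \right)} = -8 + u$ ($M{\left(u,T \right)} = \left(-2\right) 4 + u = -8 + u$)
$C = -10$ ($C = -12 + 2 = -10$)
$\left(M{\left(3,Z{\left(-4 \right)} \right)} + C\right)^{2} = \left(\left(-8 + 3\right) - 10\right)^{2} = \left(-5 - 10\right)^{2} = \left(-15\right)^{2} = 225$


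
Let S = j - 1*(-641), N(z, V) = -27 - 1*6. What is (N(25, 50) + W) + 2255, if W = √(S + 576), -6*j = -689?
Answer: 2222 + √47946/6 ≈ 2258.5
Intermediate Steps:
j = 689/6 (j = -⅙*(-689) = 689/6 ≈ 114.83)
N(z, V) = -33 (N(z, V) = -27 - 6 = -33)
S = 4535/6 (S = 689/6 - 1*(-641) = 689/6 + 641 = 4535/6 ≈ 755.83)
W = √47946/6 (W = √(4535/6 + 576) = √(7991/6) = √47946/6 ≈ 36.494)
(N(25, 50) + W) + 2255 = (-33 + √47946/6) + 2255 = 2222 + √47946/6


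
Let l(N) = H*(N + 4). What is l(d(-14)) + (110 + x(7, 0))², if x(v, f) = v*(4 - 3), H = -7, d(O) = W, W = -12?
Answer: 13745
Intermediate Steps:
d(O) = -12
x(v, f) = v (x(v, f) = v*1 = v)
l(N) = -28 - 7*N (l(N) = -7*(N + 4) = -7*(4 + N) = -28 - 7*N)
l(d(-14)) + (110 + x(7, 0))² = (-28 - 7*(-12)) + (110 + 7)² = (-28 + 84) + 117² = 56 + 13689 = 13745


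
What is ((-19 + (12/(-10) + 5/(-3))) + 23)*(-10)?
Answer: -34/3 ≈ -11.333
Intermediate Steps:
((-19 + (12/(-10) + 5/(-3))) + 23)*(-10) = ((-19 + (12*(-⅒) + 5*(-⅓))) + 23)*(-10) = ((-19 + (-6/5 - 5/3)) + 23)*(-10) = ((-19 - 43/15) + 23)*(-10) = (-328/15 + 23)*(-10) = (17/15)*(-10) = -34/3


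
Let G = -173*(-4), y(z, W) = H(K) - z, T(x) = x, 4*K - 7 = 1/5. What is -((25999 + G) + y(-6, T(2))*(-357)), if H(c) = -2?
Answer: -25263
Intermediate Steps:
K = 9/5 (K = 7/4 + (¼)/5 = 7/4 + (¼)*(⅕) = 7/4 + 1/20 = 9/5 ≈ 1.8000)
y(z, W) = -2 - z
G = 692
-((25999 + G) + y(-6, T(2))*(-357)) = -((25999 + 692) + (-2 - 1*(-6))*(-357)) = -(26691 + (-2 + 6)*(-357)) = -(26691 + 4*(-357)) = -(26691 - 1428) = -1*25263 = -25263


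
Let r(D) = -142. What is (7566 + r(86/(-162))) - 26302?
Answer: -18878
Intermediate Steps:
(7566 + r(86/(-162))) - 26302 = (7566 - 142) - 26302 = 7424 - 26302 = -18878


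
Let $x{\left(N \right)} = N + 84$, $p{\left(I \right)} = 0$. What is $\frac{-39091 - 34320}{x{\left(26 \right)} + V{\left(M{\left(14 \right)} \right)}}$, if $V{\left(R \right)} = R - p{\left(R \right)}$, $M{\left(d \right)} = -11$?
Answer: $- \frac{73411}{99} \approx -741.53$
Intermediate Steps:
$x{\left(N \right)} = 84 + N$
$V{\left(R \right)} = R$ ($V{\left(R \right)} = R - 0 = R + 0 = R$)
$\frac{-39091 - 34320}{x{\left(26 \right)} + V{\left(M{\left(14 \right)} \right)}} = \frac{-39091 - 34320}{\left(84 + 26\right) - 11} = - \frac{73411}{110 - 11} = - \frac{73411}{99}$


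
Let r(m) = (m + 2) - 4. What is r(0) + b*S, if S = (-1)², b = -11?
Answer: -13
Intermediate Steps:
r(m) = -2 + m (r(m) = (2 + m) - 4 = -2 + m)
S = 1
r(0) + b*S = (-2 + 0) - 11*1 = -2 - 11 = -13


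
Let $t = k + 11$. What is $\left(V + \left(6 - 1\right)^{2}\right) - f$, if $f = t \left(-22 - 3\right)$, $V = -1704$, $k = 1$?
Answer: $-1379$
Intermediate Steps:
$t = 12$ ($t = 1 + 11 = 12$)
$f = -300$ ($f = 12 \left(-22 - 3\right) = 12 \left(-25\right) = -300$)
$\left(V + \left(6 - 1\right)^{2}\right) - f = \left(-1704 + \left(6 - 1\right)^{2}\right) - -300 = \left(-1704 + 5^{2}\right) + 300 = \left(-1704 + 25\right) + 300 = -1679 + 300 = -1379$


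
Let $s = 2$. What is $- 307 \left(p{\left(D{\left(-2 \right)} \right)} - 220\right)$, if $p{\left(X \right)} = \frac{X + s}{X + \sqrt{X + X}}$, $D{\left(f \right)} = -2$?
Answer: $67540$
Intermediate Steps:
$p{\left(X \right)} = \frac{2 + X}{X + \sqrt{2} \sqrt{X}}$ ($p{\left(X \right)} = \frac{X + 2}{X + \sqrt{X + X}} = \frac{2 + X}{X + \sqrt{2 X}} = \frac{2 + X}{X + \sqrt{2} \sqrt{X}}$)
$- 307 \left(p{\left(D{\left(-2 \right)} \right)} - 220\right) = - 307 \left(\frac{2 - 2}{-2 + \sqrt{2} \sqrt{-2}} - 220\right) = - 307 \left(\frac{1}{-2 + \sqrt{2} i \sqrt{2}} \cdot 0 - 220\right) = - 307 \left(\frac{1}{-2 + 2 i} 0 - 220\right) = - 307 \left(\frac{-2 - 2 i}{8} \cdot 0 - 220\right) = - 307 \left(0 - 220\right) = \left(-307\right) \left(-220\right) = 67540$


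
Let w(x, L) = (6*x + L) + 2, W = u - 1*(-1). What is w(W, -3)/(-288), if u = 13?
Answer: -83/288 ≈ -0.28819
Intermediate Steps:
W = 14 (W = 13 - 1*(-1) = 13 + 1 = 14)
w(x, L) = 2 + L + 6*x (w(x, L) = (L + 6*x) + 2 = 2 + L + 6*x)
w(W, -3)/(-288) = (2 - 3 + 6*14)/(-288) = (2 - 3 + 84)*(-1/288) = 83*(-1/288) = -83/288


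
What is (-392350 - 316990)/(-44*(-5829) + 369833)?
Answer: -709340/626309 ≈ -1.1326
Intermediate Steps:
(-392350 - 316990)/(-44*(-5829) + 369833) = -709340/(256476 + 369833) = -709340/626309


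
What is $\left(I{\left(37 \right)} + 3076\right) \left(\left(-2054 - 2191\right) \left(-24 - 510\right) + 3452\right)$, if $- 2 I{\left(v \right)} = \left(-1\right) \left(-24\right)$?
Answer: $6956144048$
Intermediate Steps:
$I{\left(v \right)} = -12$ ($I{\left(v \right)} = - \frac{\left(-1\right) \left(-24\right)}{2} = \left(- \frac{1}{2}\right) 24 = -12$)
$\left(I{\left(37 \right)} + 3076\right) \left(\left(-2054 - 2191\right) \left(-24 - 510\right) + 3452\right) = \left(-12 + 3076\right) \left(\left(-2054 - 2191\right) \left(-24 - 510\right) + 3452\right) = 3064 \left(\left(-4245\right) \left(-534\right) + 3452\right) = 3064 \left(2266830 + 3452\right) = 3064 \cdot 2270282 = 6956144048$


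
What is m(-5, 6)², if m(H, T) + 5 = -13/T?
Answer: 1849/36 ≈ 51.361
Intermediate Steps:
m(H, T) = -5 - 13/T
m(-5, 6)² = (-5 - 13/6)² = (-43/6)² = 1849/36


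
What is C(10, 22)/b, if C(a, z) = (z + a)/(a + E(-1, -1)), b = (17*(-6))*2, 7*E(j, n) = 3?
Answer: -56/3723 ≈ -0.015042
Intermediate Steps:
E(j, n) = 3/7 (E(j, n) = (⅐)*3 = 3/7)
b = -204 (b = -102*2 = -204)
C(a, z) = (a + z)/(3/7 + a) (C(a, z) = (z + a)/(a + 3/7) = (a + z)/(3/7 + a))
C(10, 22)/b = (7*(10 + 22)/(3 + 7*10))/(-204) = (7*32/(3 + 70))*(-1/204) = (7*32/73)*(-1/204) = (7*(1/73)*32)*(-1/204) = (224/73)*(-1/204) = -56/3723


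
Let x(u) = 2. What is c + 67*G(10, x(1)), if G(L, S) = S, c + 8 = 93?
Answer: 219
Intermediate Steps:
c = 85 (c = -8 + 93 = 85)
c + 67*G(10, x(1)) = 85 + 67*2 = 85 + 134 = 219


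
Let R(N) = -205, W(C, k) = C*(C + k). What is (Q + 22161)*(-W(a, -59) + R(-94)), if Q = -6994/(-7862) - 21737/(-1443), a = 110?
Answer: -731511195010265/5672433 ≈ -1.2896e+8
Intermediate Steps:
Q = 90494318/5672433 (Q = -6994*(-1/7862) - 21737*(-1/1443) = 3497/3931 + 21737/1443 = 90494318/5672433 ≈ 15.953)
(Q + 22161)*(-W(a, -59) + R(-94)) = (90494318/5672433 + 22161)*(-110*(110 - 59) - 205) = 125797282031*(-110*51 - 205)/5672433 = 125797282031*(-1*5610 - 205)/5672433 = 125797282031*(-5610 - 205)/5672433 = (125797282031/5672433)*(-5815) = -731511195010265/5672433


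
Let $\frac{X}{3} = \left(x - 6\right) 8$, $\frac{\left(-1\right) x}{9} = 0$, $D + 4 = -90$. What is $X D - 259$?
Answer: $13277$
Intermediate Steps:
$D = -94$ ($D = -4 - 90 = -94$)
$x = 0$ ($x = \left(-9\right) 0 = 0$)
$X = -144$ ($X = 3 \left(0 - 6\right) 8 = 3 \left(\left(-6\right) 8\right) = 3 \left(-48\right) = -144$)
$X D - 259 = \left(-144\right) \left(-94\right) - 259 = 13536 - 259 = 13277$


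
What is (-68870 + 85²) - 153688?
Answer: -215333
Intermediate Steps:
(-68870 + 85²) - 153688 = (-68870 + 7225) - 153688 = -61645 - 153688 = -215333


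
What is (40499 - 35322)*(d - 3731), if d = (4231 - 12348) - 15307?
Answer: -140581435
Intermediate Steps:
d = -23424 (d = -8117 - 15307 = -23424)
(40499 - 35322)*(d - 3731) = (40499 - 35322)*(-23424 - 3731) = 5177*(-27155) = -140581435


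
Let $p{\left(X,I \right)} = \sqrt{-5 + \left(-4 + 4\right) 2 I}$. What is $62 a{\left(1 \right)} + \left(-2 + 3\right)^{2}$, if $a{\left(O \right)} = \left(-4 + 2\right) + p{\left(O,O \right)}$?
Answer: $-123 + 62 i \sqrt{5} \approx -123.0 + 138.64 i$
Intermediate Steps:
$p{\left(X,I \right)} = i \sqrt{5}$ ($p{\left(X,I \right)} = \sqrt{-5 + 0 \cdot 2 I} = \sqrt{-5 + 0} = \sqrt{-5} = i \sqrt{5}$)
$a{\left(O \right)} = -2 + i \sqrt{5}$ ($a{\left(O \right)} = \left(-4 + 2\right) + i \sqrt{5} = -2 + i \sqrt{5}$)
$62 a{\left(1 \right)} + \left(-2 + 3\right)^{2} = 62 \left(-2 + i \sqrt{5}\right) + \left(-2 + 3\right)^{2} = \left(-124 + 62 i \sqrt{5}\right) + 1^{2} = \left(-124 + 62 i \sqrt{5}\right) + 1 = -123 + 62 i \sqrt{5}$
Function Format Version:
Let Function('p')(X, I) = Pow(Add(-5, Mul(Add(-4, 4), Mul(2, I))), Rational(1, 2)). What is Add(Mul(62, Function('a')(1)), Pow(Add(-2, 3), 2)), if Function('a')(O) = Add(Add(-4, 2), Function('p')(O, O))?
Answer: Add(-123, Mul(62, I, Pow(5, Rational(1, 2)))) ≈ Add(-123.00, Mul(138.64, I))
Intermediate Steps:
Function('p')(X, I) = Mul(I, Pow(5, Rational(1, 2))) (Function('p')(X, I) = Pow(Add(-5, Mul(0, Mul(2, I))), Rational(1, 2)) = Pow(Add(-5, 0), Rational(1, 2)) = Pow(-5, Rational(1, 2)) = Mul(I, Pow(5, Rational(1, 2))))
Function('a')(O) = Add(-2, Mul(I, Pow(5, Rational(1, 2)))) (Function('a')(O) = Add(Add(-4, 2), Mul(I, Pow(5, Rational(1, 2)))) = Add(-2, Mul(I, Pow(5, Rational(1, 2)))))
Add(Mul(62, Function('a')(1)), Pow(Add(-2, 3), 2)) = Add(Mul(62, Add(-2, Mul(I, Pow(5, Rational(1, 2))))), Pow(Add(-2, 3), 2)) = Add(Add(-124, Mul(62, I, Pow(5, Rational(1, 2)))), Pow(1, 2)) = Add(Add(-124, Mul(62, I, Pow(5, Rational(1, 2)))), 1) = Add(-123, Mul(62, I, Pow(5, Rational(1, 2))))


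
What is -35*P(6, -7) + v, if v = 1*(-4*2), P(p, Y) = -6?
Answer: 202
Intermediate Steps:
v = -8 (v = 1*(-8) = -8)
-35*P(6, -7) + v = -35*(-6) - 8 = 210 - 8 = 202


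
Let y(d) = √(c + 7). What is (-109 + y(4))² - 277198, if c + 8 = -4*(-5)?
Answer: -277198 + (109 - √19)² ≈ -2.6625e+5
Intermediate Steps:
c = 12 (c = -8 - 4*(-5) = -8 + 20 = 12)
y(d) = √19 (y(d) = √(12 + 7) = √19)
(-109 + y(4))² - 277198 = (-109 + √19)² - 277198 = -277198 + (-109 + √19)²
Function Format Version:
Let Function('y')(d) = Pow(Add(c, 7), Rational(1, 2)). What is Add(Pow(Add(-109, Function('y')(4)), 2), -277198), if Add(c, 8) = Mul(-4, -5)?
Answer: Add(-277198, Pow(Add(109, Mul(-1, Pow(19, Rational(1, 2)))), 2)) ≈ -2.6625e+5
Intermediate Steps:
c = 12 (c = Add(-8, Mul(-4, -5)) = Add(-8, 20) = 12)
Function('y')(d) = Pow(19, Rational(1, 2)) (Function('y')(d) = Pow(Add(12, 7), Rational(1, 2)) = Pow(19, Rational(1, 2)))
Add(Pow(Add(-109, Function('y')(4)), 2), -277198) = Add(Pow(Add(-109, Pow(19, Rational(1, 2))), 2), -277198) = Add(-277198, Pow(Add(-109, Pow(19, Rational(1, 2))), 2))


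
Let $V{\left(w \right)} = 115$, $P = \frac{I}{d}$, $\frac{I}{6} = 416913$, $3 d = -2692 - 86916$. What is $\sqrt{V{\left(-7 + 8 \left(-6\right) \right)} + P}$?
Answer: $\frac{\sqrt{15684121843}}{22402} \approx 5.5904$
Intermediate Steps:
$d = - \frac{89608}{3}$ ($d = \frac{-2692 - 86916}{3} = \frac{1}{3} \left(-89608\right) = - \frac{89608}{3} \approx -29869.0$)
$I = 2501478$ ($I = 6 \cdot 416913 = 2501478$)
$P = - \frac{3752217}{44804}$ ($P = \frac{2501478}{- \frac{89608}{3}} = 2501478 \left(- \frac{3}{89608}\right) = - \frac{3752217}{44804} \approx -83.747$)
$\sqrt{V{\left(-7 + 8 \left(-6\right) \right)} + P} = \sqrt{115 - \frac{3752217}{44804}} = \sqrt{\frac{1400243}{44804}} = \frac{\sqrt{15684121843}}{22402}$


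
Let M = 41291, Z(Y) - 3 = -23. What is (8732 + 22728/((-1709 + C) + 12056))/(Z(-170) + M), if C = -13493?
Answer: 13724072/64919283 ≈ 0.21140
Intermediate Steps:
Z(Y) = -20 (Z(Y) = 3 - 23 = -20)
(8732 + 22728/((-1709 + C) + 12056))/(Z(-170) + M) = (8732 + 22728/((-1709 - 13493) + 12056))/(-20 + 41291) = (8732 + 22728/(-15202 + 12056))/41271 = (8732 + 22728/(-3146))*(1/41271) = (8732 + 22728*(-1/3146))*(1/41271) = (8732 - 11364/1573)*(1/41271) = (13724072/1573)*(1/41271) = 13724072/64919283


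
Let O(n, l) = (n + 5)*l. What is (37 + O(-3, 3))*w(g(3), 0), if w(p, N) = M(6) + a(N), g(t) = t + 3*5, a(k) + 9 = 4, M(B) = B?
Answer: 43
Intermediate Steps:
a(k) = -5 (a(k) = -9 + 4 = -5)
O(n, l) = l*(5 + n) (O(n, l) = (5 + n)*l = l*(5 + n))
g(t) = 15 + t (g(t) = t + 15 = 15 + t)
w(p, N) = 1 (w(p, N) = 6 - 5 = 1)
(37 + O(-3, 3))*w(g(3), 0) = (37 + 3*(5 - 3))*1 = (37 + 3*2)*1 = (37 + 6)*1 = 43*1 = 43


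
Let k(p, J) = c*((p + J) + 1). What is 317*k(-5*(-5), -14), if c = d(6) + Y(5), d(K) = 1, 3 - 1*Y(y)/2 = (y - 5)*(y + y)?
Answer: 26628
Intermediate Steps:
Y(y) = 6 - 4*y*(-5 + y) (Y(y) = 6 - 2*(y - 5)*(y + y) = 6 - 2*(-5 + y)*2*y = 6 - 4*y*(-5 + y))
c = 7 (c = 1 + (6 - 4*5**2 + 20*5) = 1 + (6 - 4*25 + 100) = 1 + (6 - 100 + 100) = 1 + 6 = 7)
k(p, J) = 7 + 7*J + 7*p (k(p, J) = 7*((p + J) + 1) = 7*((J + p) + 1) = 7*(1 + J + p) = 7 + 7*J + 7*p)
317*k(-5*(-5), -14) = 317*(7 + 7*(-14) + 7*(-5*(-5))) = 317*(7 - 98 + 7*25) = 317*(7 - 98 + 175) = 317*84 = 26628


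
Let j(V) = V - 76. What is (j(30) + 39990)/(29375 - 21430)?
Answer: 39944/7945 ≈ 5.0276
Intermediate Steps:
j(V) = -76 + V
(j(30) + 39990)/(29375 - 21430) = ((-76 + 30) + 39990)/(29375 - 21430) = (-46 + 39990)/7945 = 39944*(1/7945) = 39944/7945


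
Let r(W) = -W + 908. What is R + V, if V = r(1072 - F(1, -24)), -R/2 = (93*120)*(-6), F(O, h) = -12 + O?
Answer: 133745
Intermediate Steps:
R = 133920 (R = -2*93*120*(-6) = -22320*(-6) = -2*(-66960) = 133920)
r(W) = 908 - W
V = -175 (V = 908 - (1072 - (-12 + 1)) = 908 - (1072 - 1*(-11)) = 908 - (1072 + 11) = 908 - 1*1083 = 908 - 1083 = -175)
R + V = 133920 - 175 = 133745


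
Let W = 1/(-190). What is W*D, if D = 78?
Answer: -39/95 ≈ -0.41053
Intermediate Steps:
W = -1/190 ≈ -0.0052632
W*D = -1/190*78 = -39/95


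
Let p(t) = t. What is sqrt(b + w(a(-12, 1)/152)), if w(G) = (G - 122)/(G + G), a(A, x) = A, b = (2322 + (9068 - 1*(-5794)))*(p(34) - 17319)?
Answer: I*sqrt(10692888006)/6 ≈ 17234.0*I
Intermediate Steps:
b = -297025440 (b = (2322 + (9068 - 1*(-5794)))*(34 - 17319) = (2322 + (9068 + 5794))*(-17285) = (2322 + 14862)*(-17285) = 17184*(-17285) = -297025440)
w(G) = (-122 + G)/(2*G) (w(G) = (-122 + G)/((2*G)) = (-122 + G)*(1/(2*G)) = (-122 + G)/(2*G))
sqrt(b + w(a(-12, 1)/152)) = sqrt(-297025440 + (-122 - 12/152)/(2*((-12/152)))) = sqrt(-297025440 + (-122 - 12*1/152)/(2*((-12*1/152)))) = sqrt(-297025440 + (-122 - 3/38)/(2*(-3/38))) = sqrt(-297025440 + (1/2)*(-38/3)*(-4639/38)) = sqrt(-297025440 + 4639/6) = sqrt(-1782148001/6) = I*sqrt(10692888006)/6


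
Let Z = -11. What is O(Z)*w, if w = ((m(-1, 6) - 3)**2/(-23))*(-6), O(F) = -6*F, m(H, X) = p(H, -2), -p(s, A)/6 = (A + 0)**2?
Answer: 288684/23 ≈ 12551.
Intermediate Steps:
p(s, A) = -6*A**2 (p(s, A) = -6*(A + 0)**2 = -6*A**2)
m(H, X) = -24 (m(H, X) = -6*(-2)**2 = -6*4 = -24)
w = 4374/23 (w = ((-24 - 3)**2/(-23))*(-6) = ((-27)**2*(-1/23))*(-6) = (729*(-1/23))*(-6) = -729/23*(-6) = 4374/23 ≈ 190.17)
O(Z)*w = -6*(-11)*(4374/23) = 66*(4374/23) = 288684/23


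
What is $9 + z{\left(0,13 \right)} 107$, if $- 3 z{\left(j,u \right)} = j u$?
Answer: $9$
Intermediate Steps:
$z{\left(j,u \right)} = - \frac{j u}{3}$
$9 + z{\left(0,13 \right)} 107 = 9 + \left(- \frac{1}{3}\right) 0 \cdot 13 \cdot 107 = 9 + 0 \cdot 107 = 9 + 0 = 9$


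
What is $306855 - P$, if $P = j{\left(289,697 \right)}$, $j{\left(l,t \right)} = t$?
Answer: $306158$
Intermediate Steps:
$P = 697$
$306855 - P = 306855 - 697 = 306158$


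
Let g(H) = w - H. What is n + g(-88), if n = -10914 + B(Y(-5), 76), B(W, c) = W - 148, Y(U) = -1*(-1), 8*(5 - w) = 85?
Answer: -87829/8 ≈ -10979.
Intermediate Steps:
w = -45/8 (w = 5 - ⅛*85 = 5 - 85/8 = -45/8 ≈ -5.6250)
Y(U) = 1
B(W, c) = -148 + W
n = -11061 (n = -10914 + (-148 + 1) = -10914 - 147 = -11061)
g(H) = -45/8 - H
n + g(-88) = -11061 + (-45/8 - 1*(-88)) = -11061 + (-45/8 + 88) = -11061 + 659/8 = -87829/8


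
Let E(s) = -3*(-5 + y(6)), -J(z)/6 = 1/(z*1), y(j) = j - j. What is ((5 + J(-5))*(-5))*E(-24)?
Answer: -465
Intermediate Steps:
y(j) = 0
J(z) = -6/z
E(s) = 15 (E(s) = -3*(-5 + 0) = -3*(-5) = 15)
((5 + J(-5))*(-5))*E(-24) = ((5 - 6/(-5))*(-5))*15 = ((5 - 6*(-⅕))*(-5))*15 = ((5 + 6/5)*(-5))*15 = ((31/5)*(-5))*15 = -31*15 = -465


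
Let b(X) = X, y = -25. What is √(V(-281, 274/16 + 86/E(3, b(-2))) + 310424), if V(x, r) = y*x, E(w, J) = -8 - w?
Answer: √317449 ≈ 563.43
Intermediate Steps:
V(x, r) = -25*x
√(V(-281, 274/16 + 86/E(3, b(-2))) + 310424) = √(-25*(-281) + 310424) = √(7025 + 310424) = √317449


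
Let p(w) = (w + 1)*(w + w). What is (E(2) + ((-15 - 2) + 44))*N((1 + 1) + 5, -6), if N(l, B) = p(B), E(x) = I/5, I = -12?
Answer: 1476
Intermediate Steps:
p(w) = 2*w*(1 + w) (p(w) = (1 + w)*(2*w) = 2*w*(1 + w))
E(x) = -12/5
N(l, B) = 2*B*(1 + B)
(E(2) + ((-15 - 2) + 44))*N((1 + 1) + 5, -6) = (-12/5 + ((-15 - 2) + 44))*(2*(-6)*(1 - 6)) = (-12/5 + (-17 + 44))*(2*(-6)*(-5)) = (-12/5 + 27)*60 = (123/5)*60 = 1476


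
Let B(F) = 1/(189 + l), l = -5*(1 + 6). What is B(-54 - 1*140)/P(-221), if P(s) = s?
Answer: -1/34034 ≈ -2.9382e-5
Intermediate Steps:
l = -35 (l = -5*7 = -35)
B(F) = 1/154 (B(F) = 1/(189 - 35) = 1/154)
B(-54 - 1*140)/P(-221) = (1/154)/(-221) = (1/154)*(-1/221) = -1/34034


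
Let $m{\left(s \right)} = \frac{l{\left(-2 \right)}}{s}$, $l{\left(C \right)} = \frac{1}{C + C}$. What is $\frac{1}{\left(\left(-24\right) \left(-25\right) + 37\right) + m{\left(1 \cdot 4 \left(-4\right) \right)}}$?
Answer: $\frac{64}{40769} \approx 0.0015698$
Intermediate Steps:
$l{\left(C \right)} = \frac{1}{2 C}$
$m{\left(s \right)} = - \frac{1}{4 s}$ ($m{\left(s \right)} = \frac{\frac{1}{2} \frac{1}{-2}}{s} = \frac{\frac{1}{2} \left(- \frac{1}{2}\right)}{s} = - \frac{1}{4 s}$)
$\frac{1}{\left(\left(-24\right) \left(-25\right) + 37\right) + m{\left(1 \cdot 4 \left(-4\right) \right)}} = \frac{1}{\left(\left(-24\right) \left(-25\right) + 37\right) - \frac{1}{4 \cdot 1 \cdot 4 \left(-4\right)}} = \frac{1}{\left(600 + 37\right) - \frac{1}{4 \cdot 4 \left(-4\right)}} = \frac{1}{637 - \frac{1}{4 \left(-16\right)}} = \frac{1}{637 - - \frac{1}{64}} = \frac{1}{637 + \frac{1}{64}} = \frac{1}{\frac{40769}{64}} = \frac{64}{40769}$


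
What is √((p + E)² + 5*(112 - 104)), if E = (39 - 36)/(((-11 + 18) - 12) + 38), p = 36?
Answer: √162449/11 ≈ 36.641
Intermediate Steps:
E = 1/11 (E = 3/((7 - 12) + 38) = 3/(-5 + 38) = 3/33 = 3*(1/33) = 1/11 ≈ 0.090909)
√((p + E)² + 5*(112 - 104)) = √((36 + 1/11)² + 5*(112 - 104)) = √((397/11)² + 5*8) = √(157609/121 + 40) = √(162449/121) = √162449/11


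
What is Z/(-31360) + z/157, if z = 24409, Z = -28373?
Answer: 769920801/4923520 ≈ 156.38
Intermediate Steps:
Z/(-31360) + z/157 = -28373/(-31360) + 24409/157 = -28373*(-1/31360) + 24409*(1/157) = 28373/31360 + 24409/157 = 769920801/4923520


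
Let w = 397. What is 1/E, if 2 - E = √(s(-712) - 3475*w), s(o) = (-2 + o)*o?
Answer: 2/871211 + I*√871207/871211 ≈ 2.2957e-6 + 0.0010714*I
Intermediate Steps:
s(o) = o*(-2 + o)
E = 2 - I*√871207 (E = 2 - √(-712*(-2 - 712) - 3475*397) = 2 - √(-712*(-714) - 1379575) = 2 - √(508368 - 1379575) = 2 - √(-871207) = 2 - I*√871207 ≈ 2.0 - 933.38*I)
1/E = 1/(2 - I*√871207)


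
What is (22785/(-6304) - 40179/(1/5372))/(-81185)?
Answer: 1360665393537/511790240 ≈ 2658.6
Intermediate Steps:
(22785/(-6304) - 40179/(1/5372))/(-81185) = (22785*(-1/6304) - 40179/1/5372)*(-1/81185) = (-22785/6304 - 40179*5372)*(-1/81185) = (-22785/6304 - 215841588)*(-1/81185) = -1360665393537/6304*(-1/81185) = 1360665393537/511790240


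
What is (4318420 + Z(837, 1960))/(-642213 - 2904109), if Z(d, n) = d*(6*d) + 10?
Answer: -4260922/1773161 ≈ -2.4030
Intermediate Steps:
Z(d, n) = 10 + 6*d**2 (Z(d, n) = 6*d**2 + 10 = 10 + 6*d**2)
(4318420 + Z(837, 1960))/(-642213 - 2904109) = (4318420 + (10 + 6*837**2))/(-642213 - 2904109) = (4318420 + (10 + 6*700569))/(-3546322) = (4318420 + (10 + 4203414))*(-1/3546322) = (4318420 + 4203424)*(-1/3546322) = 8521844*(-1/3546322) = -4260922/1773161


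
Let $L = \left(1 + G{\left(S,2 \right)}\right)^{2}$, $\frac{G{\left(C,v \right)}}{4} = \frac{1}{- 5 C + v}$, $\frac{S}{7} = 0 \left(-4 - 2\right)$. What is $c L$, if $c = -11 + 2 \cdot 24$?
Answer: $333$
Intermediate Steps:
$S = 0$ ($S = 7 \cdot 0 \left(-4 - 2\right) = 7 \cdot 0 \left(-6\right) = 7 \cdot 0 = 0$)
$c = 37$ ($c = -11 + 48 = 37$)
$G{\left(C,v \right)} = \frac{4}{v - 5 C}$ ($G{\left(C,v \right)} = \frac{4}{- 5 C + v} = \frac{4}{v - 5 C}$)
$L = 9$ ($L = \left(1 + \frac{4}{2 - 0}\right)^{2} = \left(1 + \frac{4}{2 + 0}\right)^{2} = \left(1 + \frac{4}{2}\right)^{2} = \left(1 + 4 \cdot \frac{1}{2}\right)^{2} = \left(1 + 2\right)^{2} = 3^{2} = 9$)
$c L = 37 \cdot 9 = 333$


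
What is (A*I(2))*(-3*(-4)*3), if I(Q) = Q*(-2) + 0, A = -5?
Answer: 720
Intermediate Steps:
I(Q) = -2*Q (I(Q) = -2*Q + 0 = -2*Q)
(A*I(2))*(-3*(-4)*3) = (-(-10)*2)*(-3*(-4)*3) = (-5*(-4))*(12*3) = 20*36 = 720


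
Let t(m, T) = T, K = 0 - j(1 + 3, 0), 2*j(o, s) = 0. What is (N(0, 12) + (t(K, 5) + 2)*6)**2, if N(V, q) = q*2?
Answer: 4356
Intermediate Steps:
j(o, s) = 0 (j(o, s) = (1/2)*0 = 0)
K = 0 (K = 0 - 1*0 = 0 + 0 = 0)
N(V, q) = 2*q
(N(0, 12) + (t(K, 5) + 2)*6)**2 = (2*12 + (5 + 2)*6)**2 = (24 + 7*6)**2 = (24 + 42)**2 = 66**2 = 4356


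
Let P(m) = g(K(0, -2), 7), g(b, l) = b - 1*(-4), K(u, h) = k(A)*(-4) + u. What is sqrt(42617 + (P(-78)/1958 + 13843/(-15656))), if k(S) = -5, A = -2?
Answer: sqrt(2502885638813944098)/7663612 ≈ 206.44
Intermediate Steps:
K(u, h) = 20 + u (K(u, h) = -5*(-4) + u = 20 + u)
g(b, l) = 4 + b (g(b, l) = b + 4 = 4 + b)
P(m) = 24 (P(m) = 4 + (20 + 0) = 4 + 20 = 24)
sqrt(42617 + (P(-78)/1958 + 13843/(-15656))) = sqrt(42617 + (24/1958 + 13843/(-15656))) = sqrt(42617 + (24*(1/1958) + 13843*(-1/15656))) = sqrt(42617 + (12/979 - 13843/15656)) = sqrt(42617 - 13364425/15327224) = sqrt(653186940783/15327224) = sqrt(2502885638813944098)/7663612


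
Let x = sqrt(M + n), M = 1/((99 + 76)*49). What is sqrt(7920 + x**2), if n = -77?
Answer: sqrt(470776082)/245 ≈ 88.561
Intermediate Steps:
M = 1/8575 (M = (1/49)/175 = (1/175)*(1/49) = 1/8575 ≈ 0.00011662)
x = I*sqrt(4621918)/245 (x = sqrt(1/8575 - 77) = sqrt(-660274/8575) = I*sqrt(4621918)/245 ≈ 8.775*I)
sqrt(7920 + x**2) = sqrt(7920 + (I*sqrt(4621918)/245)**2) = sqrt(7920 - 660274/8575) = sqrt(67253726/8575) = sqrt(470776082)/245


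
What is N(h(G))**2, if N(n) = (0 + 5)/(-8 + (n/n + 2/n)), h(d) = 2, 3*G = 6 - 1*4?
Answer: 25/36 ≈ 0.69444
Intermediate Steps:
G = 2/3 (G = (6 - 1*4)/3 = (6 - 4)/3 = (1/3)*2 = 2/3 ≈ 0.66667)
N(n) = 5/(-7 + 2/n) (N(n) = 5/(-8 + (1 + 2/n)) = 5/(-7 + 2/n))
N(h(G))**2 = (-5*2/(-2 + 7*2))**2 = (-5*2/(-2 + 14))**2 = (-5*2/12)**2 = (-5*2*1/12)**2 = (-5/6)**2 = 25/36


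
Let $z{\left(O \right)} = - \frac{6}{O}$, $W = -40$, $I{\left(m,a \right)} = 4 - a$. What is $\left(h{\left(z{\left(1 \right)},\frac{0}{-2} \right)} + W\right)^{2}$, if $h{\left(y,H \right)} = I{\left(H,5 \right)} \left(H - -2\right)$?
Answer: $1764$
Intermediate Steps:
$h{\left(y,H \right)} = -2 - H$ ($h{\left(y,H \right)} = \left(4 - 5\right) \left(H - -2\right) = \left(4 - 5\right) \left(H + 2\right) = - (2 + H) = -2 - H$)
$\left(h{\left(z{\left(1 \right)},\frac{0}{-2} \right)} + W\right)^{2} = \left(\left(-2 - \frac{0}{-2}\right) - 40\right)^{2} = \left(\left(-2 - 0 \left(- \frac{1}{2}\right)\right) - 40\right)^{2} = \left(\left(-2 - 0\right) - 40\right)^{2} = \left(\left(-2 + 0\right) - 40\right)^{2} = \left(-2 - 40\right)^{2} = \left(-42\right)^{2} = 1764$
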